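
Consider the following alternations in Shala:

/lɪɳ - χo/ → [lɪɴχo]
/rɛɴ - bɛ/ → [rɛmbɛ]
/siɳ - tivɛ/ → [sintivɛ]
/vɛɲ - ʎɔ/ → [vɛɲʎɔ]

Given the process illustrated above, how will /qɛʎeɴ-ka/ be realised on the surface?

The data show regressive place assimilation: /ɳ/ → [ɴ] before /χ/; /ɴ/ → [m] before /b/; /ɳ/ → [n] before /t/. In each pair only place changes, matching the following consonant, while manner and voice stay constant.
Nothing changes in [vɛɲʎɔ]: there the adjacent consonants already agree in place (/ɲ/ and /ʎ/ are both palatal), so this form is consistent with the same rule.
/ɴ/ is a voiced uvular nasal. The following trigger /k/ is velar, so /ɴ/ must become velar as well.
The voiced velar nasal is [ŋ], so /ɴ/ → [ŋ].

[qɛʎeŋka]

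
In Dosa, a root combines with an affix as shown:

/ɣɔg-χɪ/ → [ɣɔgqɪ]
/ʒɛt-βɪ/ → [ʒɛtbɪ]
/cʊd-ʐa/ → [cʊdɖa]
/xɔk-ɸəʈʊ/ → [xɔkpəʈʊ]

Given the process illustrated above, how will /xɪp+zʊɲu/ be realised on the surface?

[xɪpdʊɲu]

The data show progressive manner assimilation: /χ/ → [q] after /g/; /β/ → [b] after /t/; /ʐ/ → [ɖ] after /d/; /ɸ/ → [p] after /k/. In each pair only manner changes, matching the preceding consonant, while place and voice stay constant.
The rule targets /z/ (voiced alveolar fricative), which sits after the trigger /p/ (stop).
The voiced alveolar stop is [d], so /z/ → [d].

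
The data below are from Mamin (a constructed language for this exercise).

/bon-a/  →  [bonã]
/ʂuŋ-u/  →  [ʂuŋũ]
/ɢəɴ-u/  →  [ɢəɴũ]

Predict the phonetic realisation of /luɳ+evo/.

[luɳẽvo]

The data show progressive nasality assimilation (vowel nasalisation): /a/ → [ã] after /n/; /u/ → [ũ] after /ŋ/; /u/ → [ũ] after /ɴ/ — a vowel is nasalised by an immediately preceding nasal consonant.
/e/ sits next to the nasal /ɳ/ and is therefore nasalised to [ẽ].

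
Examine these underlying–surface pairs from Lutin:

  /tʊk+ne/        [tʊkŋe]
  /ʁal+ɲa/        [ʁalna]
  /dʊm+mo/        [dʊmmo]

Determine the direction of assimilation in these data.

Underlying /n/ is realised as [ŋ] next to /k/; /k/ itself does not change.
The change alveolar → velar matches the place of the preceding /k/, identifying this as place assimilation.
The other alternating form patterns the same way: /ɲ/ → [n] after /l/ (palatal → alveolar, matching alveolar) — only place changes, and always toward the preceding segment.
No alternation appears in [dʊmmo]: there the adjacent consonants already agree in place (/m/ and /m/ are both bilabial), so this form is consistent with the same rule.
The trigger is the preceding segment, so the direction is progressive (perseverative).

progressive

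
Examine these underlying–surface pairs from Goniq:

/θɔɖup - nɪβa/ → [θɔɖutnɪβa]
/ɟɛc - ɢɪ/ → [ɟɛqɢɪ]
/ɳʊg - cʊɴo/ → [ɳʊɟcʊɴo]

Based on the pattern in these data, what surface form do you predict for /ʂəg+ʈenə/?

[ʂəɖʈenə]

The data show regressive place assimilation: /p/ → [t] before /n/; /c/ → [q] before /ɢ/; /g/ → [ɟ] before /c/. In each pair only place changes, matching the following consonant, while manner and voice stay constant.
/g/ is a voiced velar stop. The following trigger /ʈ/ is retroflex, so /g/ must become retroflex as well.
Changing only its place to retroflex gives [ɖ] — the voiced retroflex stop.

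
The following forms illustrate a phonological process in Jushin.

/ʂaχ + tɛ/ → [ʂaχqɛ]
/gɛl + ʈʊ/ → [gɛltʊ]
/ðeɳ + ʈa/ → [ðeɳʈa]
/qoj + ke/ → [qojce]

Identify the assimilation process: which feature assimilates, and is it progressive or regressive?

Comparing underlying and surface forms, /t/ → [q] is the alternation; the neighbouring /χ/ is constant.
/t/ is alveolar while /χ/ is uvular; the output [q] is uvular, matching the trigger — so the feature that spreads is place.
Manner and voice are unchanged, so the assimilation is partial, not total.
The other alternating forms pattern the same way: /ʈ/ → [t] after /l/ (retroflex → alveolar, matching alveolar); /k/ → [c] after /j/ (velar → palatal, matching palatal) — only place changes, and always toward the preceding segment.
No alternation appears in [ðeɳʈa]: there the adjacent consonants already agree in place (/ʈ/ and /ɳ/ are both retroflex), so this form is consistent with the same rule.
The trigger is the preceding segment, so the direction is progressive (perseverative).

progressive place assimilation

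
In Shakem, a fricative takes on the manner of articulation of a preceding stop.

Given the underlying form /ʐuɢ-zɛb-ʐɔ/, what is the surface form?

/z/ is a voiced alveolar fricative. The preceding trigger /ɢ/ is a stop, so /z/ must become a stop as well.
Changing only its manner to stop gives [d] — the voiced alveolar stop.
At the second juncture, /ʐ/ likewise becomes [ɖ] adjacent to /b/.

[ʐuɢdɛbɖɔ]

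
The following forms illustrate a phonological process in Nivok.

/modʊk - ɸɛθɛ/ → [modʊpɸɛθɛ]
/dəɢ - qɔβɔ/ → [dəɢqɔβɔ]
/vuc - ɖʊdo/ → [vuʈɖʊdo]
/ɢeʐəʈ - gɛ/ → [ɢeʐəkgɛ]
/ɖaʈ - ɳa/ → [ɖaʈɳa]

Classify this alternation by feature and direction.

Underlying /k/ is realised as [p] next to /ɸ/; /ɸ/ itself does not change.
The change velar → bilabial matches the place of the following /ɸ/, identifying this as place assimilation.
Manner and voice are unchanged, so the assimilation is partial, not total.
The other alternating forms pattern the same way: /c/ → [ʈ] before /ɖ/ (palatal → retroflex, matching retroflex); /ʈ/ → [k] before /g/ (retroflex → velar, matching velar) — only place changes, and always toward the following segment.
No alternation appears in [dəɢqɔβɔ], [ɖaʈɳa]: there the adjacent consonants already agree in place (/ɢ/ and /q/ are both uvular; /ʈ/ and /ɳ/ are both retroflex), so these forms are consistent with the same rule.
The trigger is the following segment, so the direction is regressive (anticipatory).

regressive place assimilation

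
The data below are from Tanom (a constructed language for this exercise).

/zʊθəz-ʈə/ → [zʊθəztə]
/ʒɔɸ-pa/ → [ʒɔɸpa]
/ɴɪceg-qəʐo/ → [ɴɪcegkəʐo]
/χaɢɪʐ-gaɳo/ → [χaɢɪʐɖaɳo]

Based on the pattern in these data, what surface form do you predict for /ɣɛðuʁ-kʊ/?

[ɣɛðuʁqʊ]

The data show progressive place assimilation: /ʈ/ → [t] after /z/; /q/ → [k] after /g/; /g/ → [ɖ] after /ʐ/. In each pair only place changes, matching the preceding consonant, while manner and voice stay constant.
Nothing changes in [ʒɔɸpa]: there the adjacent consonants already agree in place (/p/ and /ɸ/ are both bilabial), so this form is consistent with the same rule.
/k/ is a voiceless velar stop. The preceding trigger /ʁ/ is uvular, so /k/ must become uvular as well.
The voiceless uvular stop is [q], so /k/ → [q].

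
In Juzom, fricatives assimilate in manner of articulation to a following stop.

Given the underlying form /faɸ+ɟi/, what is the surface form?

The rule targets /ɸ/ (voiceless bilabial fricative), which sits before the trigger /ɟ/ (stop).
Changing only its manner to stop gives [p] — the voiceless bilabial stop.

[fapɟi]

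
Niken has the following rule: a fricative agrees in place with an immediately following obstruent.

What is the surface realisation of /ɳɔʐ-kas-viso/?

The rule targets /ʐ/ (voiced retroflex fricative), which sits before the trigger /k/ (velar).
Changing only its place to velar gives [ɣ] — the voiced velar fricative.
The same rule applies at the second boundary: /s/ → [f] next to /v/.

[ɳɔɣkafviso]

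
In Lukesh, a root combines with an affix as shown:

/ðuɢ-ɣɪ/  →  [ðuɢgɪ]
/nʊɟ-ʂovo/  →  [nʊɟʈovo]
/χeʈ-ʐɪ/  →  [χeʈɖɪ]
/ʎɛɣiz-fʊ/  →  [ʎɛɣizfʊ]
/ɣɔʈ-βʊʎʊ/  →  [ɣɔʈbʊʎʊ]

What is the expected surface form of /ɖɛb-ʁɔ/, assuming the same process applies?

The data show progressive manner assimilation: /ɣ/ → [g] after /ɢ/; /ʂ/ → [ʈ] after /ɟ/; /ʐ/ → [ɖ] after /ʈ/; /β/ → [b] after /ʈ/. In each pair only manner changes, matching the preceding consonant, while place and voice stay constant.
No alternation appears in [ʎɛɣizfʊ]: there the adjacent consonants already agree in manner (/f/ and /z/ are both fricatives), so this form is consistent with the same rule.
The rule targets /ʁ/ (voiced uvular fricative), which sits after the trigger /b/ (stop).
Changing only its manner to stop gives [ɢ] — the voiced uvular stop.

[ɖɛbɢɔ]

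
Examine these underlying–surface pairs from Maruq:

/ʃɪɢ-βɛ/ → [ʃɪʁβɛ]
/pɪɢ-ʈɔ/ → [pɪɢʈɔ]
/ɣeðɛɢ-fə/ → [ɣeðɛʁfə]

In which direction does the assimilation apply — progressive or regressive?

Comparing underlying and surface forms, /ɢ/ → [ʁ] is the alternation; the neighbouring /β/ is constant.
/ɢ/ is a stop while /β/ is a fricative; the output [ʁ] is a fricative, matching the trigger — so the feature that spreads is manner.
The same holds elsewhere in the data: /ɢ/ → [ʁ] before /f/ (stop → fricative, matching a fricative) — only manner changes, and always toward the following segment.
Nothing changes in [pɪɢʈɔ]: there the adjacent consonants already agree in manner (/ɢ/ and /ʈ/ are both stops), so this form is consistent with the same rule.
The trigger is the following segment, so the direction is regressive (anticipatory).

regressive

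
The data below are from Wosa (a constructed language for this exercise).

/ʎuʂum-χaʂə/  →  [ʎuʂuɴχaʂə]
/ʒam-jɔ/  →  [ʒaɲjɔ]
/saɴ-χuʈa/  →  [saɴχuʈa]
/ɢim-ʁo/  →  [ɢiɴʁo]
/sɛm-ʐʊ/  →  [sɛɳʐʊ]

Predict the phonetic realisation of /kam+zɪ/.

[kanzɪ]

The data show regressive place assimilation: /m/ → [ɴ] before /χ/; /m/ → [ɲ] before /j/; /m/ → [ɴ] before /ʁ/; /m/ → [ɳ] before /ʐ/. In each pair only place changes, matching the following consonant, while manner and voice stay constant.
No alternation appears in [saɴχuʈa]: there the adjacent consonants already agree in place (/ɴ/ and /χ/ are both uvular), so this form is consistent with the same rule.
/m/ is a voiced bilabial nasal. The following trigger /z/ is alveolar, so /m/ must become alveolar as well.
The voiced alveolar nasal is [n], so /m/ → [n].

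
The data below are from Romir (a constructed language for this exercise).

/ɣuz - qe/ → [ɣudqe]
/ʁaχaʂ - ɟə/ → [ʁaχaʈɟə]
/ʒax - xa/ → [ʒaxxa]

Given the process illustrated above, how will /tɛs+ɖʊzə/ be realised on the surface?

[tɛtɖʊzə]

The data show regressive manner assimilation: /z/ → [d] before /q/; /ʂ/ → [ʈ] before /ɟ/. In each pair only manner changes, matching the following consonant, while place and voice stay constant.
Nothing changes in [ʒaxxa]: there the adjacent consonants already agree in manner (/x/ and /x/ are both fricatives), so this form is consistent with the same rule.
The rule targets /s/ (voiceless alveolar fricative), which sits before the trigger /ɖ/ (stop).
A voiceless alveolar stop is [t], so the surface segment is [t].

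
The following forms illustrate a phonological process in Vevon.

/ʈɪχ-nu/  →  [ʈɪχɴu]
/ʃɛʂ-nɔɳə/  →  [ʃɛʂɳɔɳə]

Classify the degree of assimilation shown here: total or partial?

partial assimilation

The segment that alternates is /n/, which surfaces as [ɴ] when adjacent to /χ/.
The change alveolar → uvular matches the place of the preceding /χ/, identifying this as place assimilation.
Manner and voice are unchanged, so the assimilation is partial, not total.
Checking the remaining alternation: /n/ → [ɳ] after /ʂ/ (alveolar → retroflex, matching retroflex) — only place changes, and always toward the preceding segment.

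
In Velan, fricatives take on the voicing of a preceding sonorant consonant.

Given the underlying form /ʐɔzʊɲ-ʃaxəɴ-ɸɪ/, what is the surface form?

The rule targets /ʃ/ (voiceless postalveolar fricative), which sits after the trigger /ɲ/ (voiced).
A voiced postalveolar fricative is [ʒ], so the surface segment is [ʒ].
The same rule applies at the second boundary: /ɸ/ → [β] next to /ɴ/.

[ʐɔzʊɲʒaxəɴβɪ]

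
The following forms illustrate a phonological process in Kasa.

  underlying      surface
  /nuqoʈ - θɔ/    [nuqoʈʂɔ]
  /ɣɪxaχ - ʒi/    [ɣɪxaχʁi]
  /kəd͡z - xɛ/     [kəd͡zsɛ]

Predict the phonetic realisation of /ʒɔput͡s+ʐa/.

[ʒɔput͡sza]

The data show progressive place assimilation: /θ/ → [ʂ] after /ʈ/; /ʒ/ → [ʁ] after /χ/; /x/ → [s] after /d͡z/. In each pair only place changes, matching the preceding consonant, while manner and voice stay constant.
/ʐ/ is a voiced retroflex fricative. The preceding trigger /t͡s/ is alveolar, so /ʐ/ must become alveolar as well.
Changing only its place to alveolar gives [z] — the voiced alveolar fricative.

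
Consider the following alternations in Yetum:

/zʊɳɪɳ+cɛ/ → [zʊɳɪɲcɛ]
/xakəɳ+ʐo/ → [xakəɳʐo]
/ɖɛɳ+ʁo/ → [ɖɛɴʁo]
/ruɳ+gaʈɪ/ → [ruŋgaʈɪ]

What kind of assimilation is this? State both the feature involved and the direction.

Underlying /ɳ/ is realised as [ɲ] next to /c/; /c/ itself does not change.
/ɳ/ is retroflex while /c/ is palatal; the output [ɲ] is palatal, matching the trigger — so the feature that spreads is place.
Manner and voice are unchanged, so the assimilation is partial, not total.
The same holds elsewhere in the data: /ɳ/ → [ɴ] before /ʁ/ (retroflex → uvular, matching uvular); /ɳ/ → [ŋ] before /g/ (retroflex → velar, matching velar) — only place changes, and always toward the following segment.
No alternation appears in [xakəɳʐo]: there the adjacent consonants already agree in place (/ɳ/ and /ʐ/ are both retroflex), so this form is consistent with the same rule.
The trigger is the following segment, so the direction is regressive (anticipatory).

regressive place assimilation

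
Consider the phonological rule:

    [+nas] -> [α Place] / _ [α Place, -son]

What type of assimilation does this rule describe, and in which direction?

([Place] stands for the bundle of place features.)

The rule copies the place features (abbreviated [Place]) from the environment onto the target, so the assimilating feature is place.
The conditioning segment sits to the right of the focus bar, meaning the trigger follows the segment that changes — regressive assimilation.

regressive place assimilation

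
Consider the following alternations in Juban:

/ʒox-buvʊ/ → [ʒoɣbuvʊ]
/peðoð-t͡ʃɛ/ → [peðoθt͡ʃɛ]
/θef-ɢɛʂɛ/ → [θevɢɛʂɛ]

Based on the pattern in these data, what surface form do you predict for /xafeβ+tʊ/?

[xafeɸtʊ]

The data show regressive voicing assimilation: /x/ → [ɣ] before /b/; /ð/ → [θ] before /t͡ʃ/; /f/ → [v] before /ɢ/. In each pair only voicing changes, matching the following consonant, while place and manner stay constant.
/β/ is a voiced bilabial fricative. The following trigger /t/ is voiceless, so /β/ must become voiceless as well.
The voiceless bilabial fricative is [ɸ], so /β/ → [ɸ].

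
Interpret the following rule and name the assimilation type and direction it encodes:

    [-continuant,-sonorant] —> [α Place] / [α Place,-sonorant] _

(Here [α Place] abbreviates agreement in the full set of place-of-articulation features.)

The rule copies the place features (abbreviated [Place]) from the environment onto the target, so the assimilating feature is place.
Since the environment is written before the underscore, the trigger precedes the target; the direction is progressive.

progressive place assimilation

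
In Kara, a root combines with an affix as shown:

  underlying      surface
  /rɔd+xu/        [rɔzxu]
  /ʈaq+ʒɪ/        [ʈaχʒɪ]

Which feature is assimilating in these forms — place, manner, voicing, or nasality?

manner

The segment that alternates is /d/, which surfaces as [z] when adjacent to /x/.
/d/ is a stop while /x/ is a fricative; the output [z] is a fricative, matching the trigger — so the feature that spreads is manner.
Checking the remaining alternation: /q/ → [χ] before /ʒ/ (stop → fricative, matching a fricative) — only manner changes, and always toward the following segment.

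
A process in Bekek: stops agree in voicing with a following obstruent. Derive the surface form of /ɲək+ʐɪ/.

/k/ is a voiceless velar stop. The following trigger /ʐ/ is voiced, so /k/ must become voiced as well.
Changing only its voicing to voiced gives [g] — the voiced velar stop.

[ɲəgʐɪ]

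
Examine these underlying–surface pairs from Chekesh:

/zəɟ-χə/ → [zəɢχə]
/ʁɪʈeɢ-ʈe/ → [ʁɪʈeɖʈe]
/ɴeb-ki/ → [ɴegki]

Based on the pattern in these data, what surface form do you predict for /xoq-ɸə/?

The data show regressive place assimilation: /ɟ/ → [ɢ] before /χ/; /ɢ/ → [ɖ] before /ʈ/; /b/ → [g] before /k/. In each pair only place changes, matching the following consonant, while manner and voice stay constant.
/q/ is a voiceless uvular stop. The following trigger /ɸ/ is bilabial, so /q/ must become bilabial as well.
The voiceless bilabial stop is [p], so /q/ → [p].

[xopɸə]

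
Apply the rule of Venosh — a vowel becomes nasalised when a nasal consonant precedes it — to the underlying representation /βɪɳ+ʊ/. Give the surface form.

/ʊ/ sits next to the nasal /ɳ/ and is therefore nasalised to [ʊ̃].

[βɪɳʊ̃]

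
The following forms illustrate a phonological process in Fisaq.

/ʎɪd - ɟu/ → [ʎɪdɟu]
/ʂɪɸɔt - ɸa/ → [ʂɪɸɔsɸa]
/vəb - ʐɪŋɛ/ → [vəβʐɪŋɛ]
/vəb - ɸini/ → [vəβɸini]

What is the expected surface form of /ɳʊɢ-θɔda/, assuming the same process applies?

[ɳʊʁθɔda]

The data show regressive manner assimilation: /t/ → [s] before /ɸ/; /b/ → [β] before /ʐ/; /b/ → [β] before /ɸ/. In each pair only manner changes, matching the following consonant, while place and voice stay constant.
No alternation appears in [ʎɪdɟu]: there the adjacent consonants already agree in manner (/d/ and /ɟ/ are both stops), so this form is consistent with the same rule.
The rule targets /ɢ/ (voiced uvular stop), which sits before the trigger /θ/ (fricative).
The voiced uvular fricative is [ʁ], so /ɢ/ → [ʁ].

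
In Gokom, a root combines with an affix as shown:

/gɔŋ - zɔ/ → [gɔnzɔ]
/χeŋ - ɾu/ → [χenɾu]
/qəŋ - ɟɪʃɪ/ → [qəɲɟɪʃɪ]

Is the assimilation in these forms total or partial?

partial assimilation

Comparing underlying and surface forms, /ŋ/ → [n] is the alternation; the neighbouring /z/ is constant.
The change velar → alveolar matches the place of the following /z/, identifying this as place assimilation.
Manner and voice are unchanged, so the assimilation is partial, not total.
The same holds elsewhere in the data: /ŋ/ → [n] before /ɾ/ (velar → alveolar, matching alveolar); /ŋ/ → [ɲ] before /ɟ/ (velar → palatal, matching palatal) — only place changes, and always toward the following segment.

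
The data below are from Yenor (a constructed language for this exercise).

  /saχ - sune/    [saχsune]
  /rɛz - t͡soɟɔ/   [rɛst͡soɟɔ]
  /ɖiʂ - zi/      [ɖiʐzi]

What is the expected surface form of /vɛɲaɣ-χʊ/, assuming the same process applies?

The data show regressive voicing assimilation: /z/ → [s] before /t͡s/; /ʂ/ → [ʐ] before /z/. In each pair only voicing changes, matching the following consonant, while place and manner stay constant.
Nothing changes in [saχsune]: there the adjacent consonants already agree in voicing (/χ/ and /s/ are both voiceless), so this form is consistent with the same rule.
The rule targets /ɣ/ (voiced velar fricative), which sits before the trigger /χ/ (voiceless).
A voiceless velar fricative is [x], so the surface segment is [x].

[vɛɲaxχʊ]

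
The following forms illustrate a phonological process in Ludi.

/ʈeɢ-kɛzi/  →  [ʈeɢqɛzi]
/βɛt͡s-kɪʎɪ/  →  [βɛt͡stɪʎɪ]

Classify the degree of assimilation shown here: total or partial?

Underlying /k/ is realised as [q] next to /ɢ/; /ɢ/ itself does not change.
/k/ is velar while /ɢ/ is uvular; the output [q] is uvular, matching the trigger — so the feature that spreads is place.
Manner and voice are unchanged, so the assimilation is partial, not total.
The same holds elsewhere in the data: /k/ → [t] after /t͡s/ (velar → alveolar, matching alveolar) — only place changes, and always toward the preceding segment.

partial assimilation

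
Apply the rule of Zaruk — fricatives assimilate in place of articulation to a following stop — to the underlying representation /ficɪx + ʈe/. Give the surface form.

The rule targets /x/ (voiceless velar fricative), which sits before the trigger /ʈ/ (retroflex).
Changing only its place to retroflex gives [ʂ] — the voiceless retroflex fricative.

[ficɪʂʈe]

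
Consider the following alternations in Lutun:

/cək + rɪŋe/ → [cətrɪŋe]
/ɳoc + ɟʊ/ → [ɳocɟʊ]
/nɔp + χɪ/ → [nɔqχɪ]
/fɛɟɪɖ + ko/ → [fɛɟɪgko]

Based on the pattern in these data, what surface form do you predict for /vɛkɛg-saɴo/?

The data show regressive place assimilation: /k/ → [t] before /r/; /p/ → [q] before /χ/; /ɖ/ → [g] before /k/. In each pair only place changes, matching the following consonant, while manner and voice stay constant.
Nothing changes in [ɳocɟʊ]: there the adjacent consonants already agree in place (/c/ and /ɟ/ are both palatal), so this form is consistent with the same rule.
/g/ is a voiced velar stop. The following trigger /s/ is alveolar, so /g/ must become alveolar as well.
Changing only its place to alveolar gives [d] — the voiced alveolar stop.

[vɛkɛdsaɴo]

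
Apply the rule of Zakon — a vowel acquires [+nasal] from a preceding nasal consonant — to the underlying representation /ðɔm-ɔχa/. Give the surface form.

/ɔ/ sits next to the nasal /m/ and is therefore nasalised to [ɔ̃].

[ðɔmɔ̃χa]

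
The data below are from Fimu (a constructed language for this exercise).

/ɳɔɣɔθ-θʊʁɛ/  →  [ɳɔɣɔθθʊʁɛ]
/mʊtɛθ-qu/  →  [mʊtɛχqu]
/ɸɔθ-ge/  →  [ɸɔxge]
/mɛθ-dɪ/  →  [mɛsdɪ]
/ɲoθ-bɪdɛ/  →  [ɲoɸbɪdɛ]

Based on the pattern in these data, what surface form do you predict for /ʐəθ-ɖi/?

The data show regressive place assimilation: /θ/ → [χ] before /q/; /θ/ → [x] before /g/; /θ/ → [s] before /d/; /θ/ → [ɸ] before /b/. In each pair only place changes, matching the following consonant, while manner and voice stay constant.
No alternation appears in [ɳɔɣɔθθʊʁɛ]: there the adjacent consonants already agree in place (/θ/ and /θ/ are both dental), so this form is consistent with the same rule.
/θ/ is a voiceless dental fricative. The following trigger /ɖ/ is retroflex, so /θ/ must become retroflex as well.
The voiceless retroflex fricative is [ʂ], so /θ/ → [ʂ].

[ʐəʂɖi]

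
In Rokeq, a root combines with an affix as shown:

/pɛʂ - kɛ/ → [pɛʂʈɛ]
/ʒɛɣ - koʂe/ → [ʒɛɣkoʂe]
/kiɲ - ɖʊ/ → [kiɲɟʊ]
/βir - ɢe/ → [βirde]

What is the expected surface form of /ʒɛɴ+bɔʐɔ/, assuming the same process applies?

[ʒɛɴɢɔʐɔ]

The data show progressive place assimilation: /k/ → [ʈ] after /ʂ/; /ɖ/ → [ɟ] after /ɲ/; /ɢ/ → [d] after /r/. In each pair only place changes, matching the preceding consonant, while manner and voice stay constant.
No alternation appears in [ʒɛɣkoʂe]: there the adjacent consonants already agree in place (/k/ and /ɣ/ are both velar), so this form is consistent with the same rule.
/b/ is a voiced bilabial stop. The preceding trigger /ɴ/ is uvular, so /b/ must become uvular as well.
The voiced uvular stop is [ɢ], so /b/ → [ɢ].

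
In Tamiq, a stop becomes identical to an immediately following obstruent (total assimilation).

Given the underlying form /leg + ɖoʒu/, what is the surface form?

/g/ is the segment targeted by the rule; it sits immediately before /ɖ/, so it assimilates completely and surfaces as [ɖ].

[leɖɖoʒu]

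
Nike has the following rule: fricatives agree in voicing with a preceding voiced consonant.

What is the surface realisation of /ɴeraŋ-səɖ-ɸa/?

The rule targets /s/ (voiceless alveolar fricative), which sits after the trigger /ŋ/ (voiced).
Changing only its voicing to voiced gives [z] — the voiced alveolar fricative.
At the second juncture, /ɸ/ likewise becomes [β] adjacent to /ɖ/.

[ɴeraŋzəɖβa]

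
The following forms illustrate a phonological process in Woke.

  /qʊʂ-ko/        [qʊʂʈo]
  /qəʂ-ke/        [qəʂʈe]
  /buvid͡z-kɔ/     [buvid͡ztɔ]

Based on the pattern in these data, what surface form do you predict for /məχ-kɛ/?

The data show progressive place assimilation: /k/ → [ʈ] after /ʂ/; /k/ → [t] after /d͡z/. In each pair only place changes, matching the preceding consonant, while manner and voice stay constant.
The rule targets /k/ (voiceless velar stop), which sits after the trigger /χ/ (uvular).
The voiceless uvular stop is [q], so /k/ → [q].

[məχqɛ]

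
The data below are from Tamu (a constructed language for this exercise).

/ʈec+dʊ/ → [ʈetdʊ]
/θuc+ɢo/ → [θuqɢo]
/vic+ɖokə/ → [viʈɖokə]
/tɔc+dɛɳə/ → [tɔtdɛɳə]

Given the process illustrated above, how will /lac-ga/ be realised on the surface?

[lakga]

The data show regressive place assimilation: /c/ → [t] before /d/; /c/ → [q] before /ɢ/; /c/ → [ʈ] before /ɖ/. In each pair only place changes, matching the following consonant, while manner and voice stay constant.
/c/ is a voiceless palatal stop. The following trigger /g/ is velar, so /c/ must become velar as well.
A voiceless velar stop is [k], so the surface segment is [k].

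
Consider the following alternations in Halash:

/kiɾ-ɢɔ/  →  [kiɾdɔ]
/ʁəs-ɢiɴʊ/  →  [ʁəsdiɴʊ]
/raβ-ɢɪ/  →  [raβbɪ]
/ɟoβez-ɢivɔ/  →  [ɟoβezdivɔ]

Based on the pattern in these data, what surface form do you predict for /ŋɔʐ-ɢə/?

The data show progressive place assimilation: /ɢ/ → [d] after /ɾ/; /ɢ/ → [d] after /s/; /ɢ/ → [b] after /β/; /ɢ/ → [d] after /z/. In each pair only place changes, matching the preceding consonant, while manner and voice stay constant.
/ɢ/ is a voiced uvular stop. The preceding trigger /ʐ/ is retroflex, so /ɢ/ must become retroflex as well.
The voiced retroflex stop is [ɖ], so /ɢ/ → [ɖ].

[ŋɔʐɖə]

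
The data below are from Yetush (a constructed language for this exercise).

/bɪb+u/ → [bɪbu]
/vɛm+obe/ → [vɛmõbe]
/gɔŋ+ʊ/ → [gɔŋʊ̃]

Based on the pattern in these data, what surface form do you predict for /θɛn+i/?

[θɛnĩ]

The data show progressive nasality assimilation (vowel nasalisation): /o/ → [õ] after /m/; /ʊ/ → [ʊ̃] after /ŋ/ — a vowel is nasalised by an immediately preceding nasal consonant.
No change occurs in [bɪbu] because the vowel at the boundary is adjacent to an oral consonant, not a nasal (/u/ next to /b/).
The vowel /i/ is adjacent to the preceding nasal /n/, so it acquires [+nasal] and surfaces as [ĩ].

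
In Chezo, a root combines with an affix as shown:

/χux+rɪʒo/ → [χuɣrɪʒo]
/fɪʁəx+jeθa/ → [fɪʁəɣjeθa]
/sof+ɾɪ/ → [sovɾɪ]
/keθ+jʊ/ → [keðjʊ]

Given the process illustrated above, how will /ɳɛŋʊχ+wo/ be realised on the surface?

[ɳɛŋʊʁwo]

The data show regressive voicing assimilation: /x/ → [ɣ] before /r/; /x/ → [ɣ] before /j/; /f/ → [v] before /ɾ/; /θ/ → [ð] before /j/. In each pair only voicing changes, matching the following consonant, while place and manner stay constant.
The rule targets /χ/ (voiceless uvular fricative), which sits before the trigger /w/ (voiced).
Changing only its voicing to voiced gives [ʁ] — the voiced uvular fricative.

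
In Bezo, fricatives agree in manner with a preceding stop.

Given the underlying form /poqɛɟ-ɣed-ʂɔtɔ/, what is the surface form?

The rule targets /ɣ/ (voiced velar fricative), which sits after the trigger /ɟ/ (stop).
Changing only its manner to stop gives [g] — the voiced velar stop.
The same rule applies at the second boundary: /ʂ/ → [ʈ] next to /d/.

[poqɛɟgedʈɔtɔ]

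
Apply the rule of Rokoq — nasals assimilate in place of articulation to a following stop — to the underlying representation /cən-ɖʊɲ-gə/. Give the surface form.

[cəɳɖʊŋgə]

The rule targets /n/ (voiced alveolar nasal), which sits before the trigger /ɖ/ (retroflex).
Changing only its place to retroflex gives [ɳ] — the voiced retroflex nasal.
The same rule applies at the second boundary: /ɲ/ → [ŋ] next to /g/.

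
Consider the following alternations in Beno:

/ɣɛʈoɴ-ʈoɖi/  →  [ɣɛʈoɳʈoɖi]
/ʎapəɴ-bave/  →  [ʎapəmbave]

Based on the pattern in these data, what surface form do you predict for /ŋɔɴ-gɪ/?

[ŋɔŋgɪ]

The data show regressive place assimilation: /ɴ/ → [ɳ] before /ʈ/; /ɴ/ → [m] before /b/. In each pair only place changes, matching the following consonant, while manner and voice stay constant.
/ɴ/ is a voiced uvular nasal. The following trigger /g/ is velar, so /ɴ/ must become velar as well.
Changing only its place to velar gives [ŋ] — the voiced velar nasal.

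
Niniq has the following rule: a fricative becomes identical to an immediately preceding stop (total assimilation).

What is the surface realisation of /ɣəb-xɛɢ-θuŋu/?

/x/ is the segment targeted by the rule; it sits immediately after /b/, so it assimilates completely and surfaces as [b].
The same rule applies at the second boundary: /θ/ → [ɢ] next to /ɢ/.

[ɣəbbɛɢɢuŋu]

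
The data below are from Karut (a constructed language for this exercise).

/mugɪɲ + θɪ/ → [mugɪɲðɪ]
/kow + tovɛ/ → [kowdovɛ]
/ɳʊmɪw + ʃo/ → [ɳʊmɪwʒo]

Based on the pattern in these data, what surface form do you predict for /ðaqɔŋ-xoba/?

[ðaqɔŋɣoba]

The data show progressive voicing assimilation: /θ/ → [ð] after /ɲ/; /t/ → [d] after /w/; /ʃ/ → [ʒ] after /w/. In each pair only voicing changes, matching the preceding consonant, while place and manner stay constant.
The rule targets /x/ (voiceless velar fricative), which sits after the trigger /ŋ/ (voiced).
A voiced velar fricative is [ɣ], so the surface segment is [ɣ].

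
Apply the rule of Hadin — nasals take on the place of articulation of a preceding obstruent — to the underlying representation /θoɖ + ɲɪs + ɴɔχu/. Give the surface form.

/ɲ/ is a voiced palatal nasal. The preceding trigger /ɖ/ is retroflex, so /ɲ/ must become retroflex as well.
Changing only its place to retroflex gives [ɳ] — the voiced retroflex nasal.
At the second juncture, /ɴ/ likewise becomes [n] adjacent to /s/.

[θoɖɳɪsnɔχu]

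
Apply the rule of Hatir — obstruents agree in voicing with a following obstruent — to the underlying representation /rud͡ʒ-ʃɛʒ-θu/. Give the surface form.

[rut͡ʃʃɛʃθu]

/d͡ʒ/ is a voiced postalveolar affricate. The following trigger /ʃ/ is voiceless, so /d͡ʒ/ must become voiceless as well.
The voiceless postalveolar affricate is [t͡ʃ], so /d͡ʒ/ → [t͡ʃ].
At the second juncture, /ʒ/ likewise becomes [ʃ] adjacent to /θ/.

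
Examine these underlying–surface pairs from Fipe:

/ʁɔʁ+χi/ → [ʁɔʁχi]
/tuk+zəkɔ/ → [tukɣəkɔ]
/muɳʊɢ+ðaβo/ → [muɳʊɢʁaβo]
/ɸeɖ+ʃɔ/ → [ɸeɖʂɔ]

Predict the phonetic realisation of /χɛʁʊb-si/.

The data show progressive place assimilation: /z/ → [ɣ] after /k/; /ð/ → [ʁ] after /ɢ/; /ʃ/ → [ʂ] after /ɖ/. In each pair only place changes, matching the preceding consonant, while manner and voice stay constant.
No alternation appears in [ʁɔʁχi]: there the adjacent consonants already agree in place (/χ/ and /ʁ/ are both uvular), so this form is consistent with the same rule.
The rule targets /s/ (voiceless alveolar fricative), which sits after the trigger /b/ (bilabial).
A voiceless bilabial fricative is [ɸ], so the surface segment is [ɸ].

[χɛʁʊbɸi]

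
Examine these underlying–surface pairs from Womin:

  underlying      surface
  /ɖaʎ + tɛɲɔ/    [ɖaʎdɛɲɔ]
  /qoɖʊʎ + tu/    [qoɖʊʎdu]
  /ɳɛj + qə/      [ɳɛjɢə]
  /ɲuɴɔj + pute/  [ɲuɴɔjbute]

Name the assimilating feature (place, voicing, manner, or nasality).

voicing

Comparing underlying and surface forms, /t/ → [d] is the alternation; the neighbouring /ʎ/ is constant.
/t/ is voiceless while /ʎ/ is voiced; the output [d] is voiced, matching the trigger — so the feature that spreads is voicing.
The same holds elsewhere in the data: /q/ → [ɢ] after /j/ (voiceless → voiced, matching voiced); /p/ → [b] after /j/ (voiceless → voiced, matching voiced) — only voicing changes, and always toward the preceding segment.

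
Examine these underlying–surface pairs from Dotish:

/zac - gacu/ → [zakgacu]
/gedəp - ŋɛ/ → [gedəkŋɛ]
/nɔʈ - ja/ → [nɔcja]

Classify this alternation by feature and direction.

Underlying /c/ is realised as [k] next to /g/; /g/ itself does not change.
The change palatal → velar matches the place of the following /g/, identifying this as place assimilation.
Manner and voice are unchanged, so the assimilation is partial, not total.
The other alternating forms pattern the same way: /p/ → [k] before /ŋ/ (bilabial → velar, matching velar); /ʈ/ → [c] before /j/ (retroflex → palatal, matching palatal) — only place changes, and always toward the following segment.
Since the segment that changes precedes the conditioning segment, the assimilation is regressive.

regressive place assimilation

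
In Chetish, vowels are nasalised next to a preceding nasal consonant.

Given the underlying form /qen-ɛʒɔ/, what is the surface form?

The vowel /ɛ/ is adjacent to the preceding nasal /n/, so it acquires [+nasal] and surfaces as [ɛ̃].

[qenɛ̃ʒɔ]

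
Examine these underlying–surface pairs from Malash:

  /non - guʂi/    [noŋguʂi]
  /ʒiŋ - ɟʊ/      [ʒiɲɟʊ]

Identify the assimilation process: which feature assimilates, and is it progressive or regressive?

Underlying /n/ is realised as [ŋ] next to /g/; /g/ itself does not change.
The change alveolar → velar matches the place of the following /g/, identifying this as place assimilation.
Manner and voice are unchanged, so the assimilation is partial, not total.
The other alternating form patterns the same way: /ŋ/ → [ɲ] before /ɟ/ (velar → palatal, matching palatal) — only place changes, and always toward the following segment.
Since the segment that changes precedes the conditioning segment, the assimilation is regressive.

regressive place assimilation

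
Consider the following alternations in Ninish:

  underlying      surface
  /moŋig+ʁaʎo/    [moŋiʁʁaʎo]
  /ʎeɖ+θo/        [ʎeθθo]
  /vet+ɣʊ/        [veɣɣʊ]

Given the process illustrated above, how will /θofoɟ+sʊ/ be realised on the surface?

The data show regressive total assimilation (/g/ → [ʁ] before /ʁ/; /ɖ/ → [θ] before /θ/; /t/ → [ɣ] before /ɣ/): in every case the target segment becomes identical to its following neighbour, copying more than a single feature.
/ɟ/ is the segment targeted by the rule; it sits immediately before /s/, so it assimilates completely and surfaces as [s].

[θofossʊ]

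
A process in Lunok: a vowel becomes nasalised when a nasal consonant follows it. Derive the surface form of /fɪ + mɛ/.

[fɪ̃mɛ]

The vowel /ɪ/ is adjacent to the following nasal /m/, so it acquires [+nasal] and surfaces as [ɪ̃].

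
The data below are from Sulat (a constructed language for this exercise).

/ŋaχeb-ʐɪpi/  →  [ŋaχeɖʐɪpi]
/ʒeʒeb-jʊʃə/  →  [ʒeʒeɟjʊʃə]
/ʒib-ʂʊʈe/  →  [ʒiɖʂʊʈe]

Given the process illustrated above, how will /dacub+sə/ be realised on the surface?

[dacudsə]

The data show regressive place assimilation: /b/ → [ɖ] before /ʐ/; /b/ → [ɟ] before /j/; /b/ → [ɖ] before /ʂ/. In each pair only place changes, matching the following consonant, while manner and voice stay constant.
The rule targets /b/ (voiced bilabial stop), which sits before the trigger /s/ (alveolar).
Changing only its place to alveolar gives [d] — the voiced alveolar stop.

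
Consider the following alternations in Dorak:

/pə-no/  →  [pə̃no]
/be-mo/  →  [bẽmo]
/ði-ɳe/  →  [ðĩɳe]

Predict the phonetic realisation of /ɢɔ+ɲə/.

The data show regressive nasality assimilation (vowel nasalisation): /ə/ → [ə̃] before /n/; /e/ → [ẽ] before /m/; /i/ → [ĩ] before /ɳ/ — a vowel is nasalised by an immediately following nasal consonant.
/ɔ/ sits next to the nasal /ɲ/ and is therefore nasalised to [ɔ̃].

[ɢɔ̃ɲə]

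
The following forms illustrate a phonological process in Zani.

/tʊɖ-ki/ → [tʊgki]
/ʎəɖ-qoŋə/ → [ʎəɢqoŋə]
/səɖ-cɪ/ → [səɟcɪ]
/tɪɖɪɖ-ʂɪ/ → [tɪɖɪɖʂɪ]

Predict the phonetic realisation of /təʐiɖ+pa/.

[təʐibpa]

The data show regressive place assimilation: /ɖ/ → [g] before /k/; /ɖ/ → [ɢ] before /q/; /ɖ/ → [ɟ] before /c/. In each pair only place changes, matching the following consonant, while manner and voice stay constant.
Nothing changes in [tɪɖɪɖʂɪ]: there the adjacent consonants already agree in place (/ɖ/ and /ʂ/ are both retroflex), so this form is consistent with the same rule.
/ɖ/ is a voiced retroflex stop. The following trigger /p/ is bilabial, so /ɖ/ must become bilabial as well.
The voiced bilabial stop is [b], so /ɖ/ → [b].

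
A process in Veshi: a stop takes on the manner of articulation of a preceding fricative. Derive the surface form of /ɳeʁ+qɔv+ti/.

[ɳeʁχɔvsi]

The rule targets /q/ (voiceless uvular stop), which sits after the trigger /ʁ/ (fricative).
The voiceless uvular fricative is [χ], so /q/ → [χ].
The same rule applies at the second boundary: /t/ → [s] next to /v/.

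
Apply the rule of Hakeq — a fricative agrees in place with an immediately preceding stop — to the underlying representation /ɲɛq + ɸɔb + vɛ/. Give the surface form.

[ɲɛqχɔbβɛ]

/ɸ/ is a voiceless bilabial fricative. The preceding trigger /q/ is uvular, so /ɸ/ must become uvular as well.
Changing only its place to uvular gives [χ] — the voiceless uvular fricative.
At the second juncture, /v/ likewise becomes [β] adjacent to /b/.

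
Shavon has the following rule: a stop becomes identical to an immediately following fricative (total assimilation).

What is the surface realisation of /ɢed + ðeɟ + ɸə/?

[ɢeððeɸɸə]

/d/ is the segment targeted by the rule; it sits immediately before /ð/, so it assimilates completely and surfaces as [ð].
The same rule applies at the second boundary: /ɟ/ → [ɸ] next to /ɸ/.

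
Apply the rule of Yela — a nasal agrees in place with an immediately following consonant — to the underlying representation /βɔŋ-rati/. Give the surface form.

/ŋ/ is a voiced velar nasal. The following trigger /r/ is alveolar, so /ŋ/ must become alveolar as well.
The voiced alveolar nasal is [n], so /ŋ/ → [n].

[βɔnrati]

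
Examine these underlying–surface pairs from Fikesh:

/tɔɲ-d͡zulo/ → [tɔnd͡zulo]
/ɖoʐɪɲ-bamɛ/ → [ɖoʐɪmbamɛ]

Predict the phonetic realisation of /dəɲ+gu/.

The data show regressive place assimilation: /ɲ/ → [n] before /d͡z/; /ɲ/ → [m] before /b/. In each pair only place changes, matching the following consonant, while manner and voice stay constant.
The rule targets /ɲ/ (voiced palatal nasal), which sits before the trigger /g/ (velar).
A voiced velar nasal is [ŋ], so the surface segment is [ŋ].

[dəŋgu]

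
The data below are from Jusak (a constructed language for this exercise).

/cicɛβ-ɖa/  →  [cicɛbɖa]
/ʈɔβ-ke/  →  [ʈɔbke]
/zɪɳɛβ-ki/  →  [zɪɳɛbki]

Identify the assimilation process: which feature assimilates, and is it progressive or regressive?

Comparing underlying and surface forms, /β/ → [b] is the alternation; the neighbouring /ɖ/ is constant.
The change fricative → stop matches the manner of the following /ɖ/, identifying this as manner assimilation.
Place and voice are unchanged, so the assimilation is partial, not total.
The other alternating form patterns the same way: /β/ → [b] before /k/ (fricative → stop, matching a stop) — only manner changes, and always toward the following segment.
The trigger is the following segment, so the direction is regressive (anticipatory).

regressive manner assimilation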